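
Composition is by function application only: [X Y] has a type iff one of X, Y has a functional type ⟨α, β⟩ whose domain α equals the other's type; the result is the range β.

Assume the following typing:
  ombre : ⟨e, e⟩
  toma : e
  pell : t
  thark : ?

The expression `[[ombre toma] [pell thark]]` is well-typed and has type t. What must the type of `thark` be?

[[ombre toma] [pell thark]] is required to be t. [ombre toma] : e cannot yield t as functor, so [pell thark] : ⟨e, t⟩.
[pell thark] is required to be ⟨e, t⟩. pell : t cannot yield ⟨e, t⟩ as functor, so thark : ⟨t, ⟨e, t⟩⟩.

⟨t, ⟨e, t⟩⟩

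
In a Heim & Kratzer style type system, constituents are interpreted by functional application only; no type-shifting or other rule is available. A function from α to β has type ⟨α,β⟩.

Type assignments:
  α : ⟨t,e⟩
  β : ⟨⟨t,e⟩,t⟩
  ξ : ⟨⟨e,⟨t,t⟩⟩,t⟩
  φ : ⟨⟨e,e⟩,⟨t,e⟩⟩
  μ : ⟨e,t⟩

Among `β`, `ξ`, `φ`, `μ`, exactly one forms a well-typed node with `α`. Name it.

β — combines: β : ⟨⟨t,e⟩,t⟩ takes α : ⟨t,e⟩ as argument, giving t.
ξ : ⟨⟨e,⟨t,t⟩⟩,t⟩ — no; α wants t, and ξ wants ⟨e,⟨t,t⟩⟩.
φ : ⟨⟨e,e⟩,⟨t,e⟩⟩ — no; α wants t, and φ wants ⟨e,e⟩.
μ : ⟨e,t⟩ — no; α wants t, and μ wants e.

β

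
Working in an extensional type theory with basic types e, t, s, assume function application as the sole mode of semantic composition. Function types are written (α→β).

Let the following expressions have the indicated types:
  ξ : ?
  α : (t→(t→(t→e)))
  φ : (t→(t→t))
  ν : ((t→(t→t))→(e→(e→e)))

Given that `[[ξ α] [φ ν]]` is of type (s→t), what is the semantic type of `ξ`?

For [[ξ α] [φ ν]] to have type (s→t) with [φ ν] of type (e→(e→e)), [ξ α] must be the function: [ξ α] : ((e→(e→e))→(s→t)).
For [ξ α] to have type ((e→(e→e))→(s→t)) with α of type (t→(t→(t→e))), ξ must be the function: ξ : ((t→(t→(t→e)))→((e→(e→e))→(s→t))).

((t→(t→(t→e)))→((e→(e→e))→(s→t)))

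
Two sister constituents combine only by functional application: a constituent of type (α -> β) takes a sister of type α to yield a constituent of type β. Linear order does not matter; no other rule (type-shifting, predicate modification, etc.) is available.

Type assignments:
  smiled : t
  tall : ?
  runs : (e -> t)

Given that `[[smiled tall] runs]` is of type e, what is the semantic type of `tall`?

(t -> ((e -> t) -> e))

[[smiled tall] runs] is required to be e. runs : (e -> t) cannot yield e as functor, so [smiled tall] : ((e -> t) -> e).
[smiled tall] is required to be ((e -> t) -> e). smiled : t cannot yield ((e -> t) -> e) as functor, so tall : (t -> ((e -> t) -> e)).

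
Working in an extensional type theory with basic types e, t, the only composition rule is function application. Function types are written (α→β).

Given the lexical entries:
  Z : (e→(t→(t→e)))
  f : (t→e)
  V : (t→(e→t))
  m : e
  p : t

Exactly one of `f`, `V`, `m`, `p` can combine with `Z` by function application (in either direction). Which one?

m

f : (t→e) — Z needs e; f needs t; neither fits.
V : (t→(e→t)) — Z needs e; V needs t; neither fits.
m — combines: Z : (e→(t→(t→e))) takes m : e as argument, giving (t→(t→e)).
p : t — Z needs e; p needs nothing (atomic); neither fits.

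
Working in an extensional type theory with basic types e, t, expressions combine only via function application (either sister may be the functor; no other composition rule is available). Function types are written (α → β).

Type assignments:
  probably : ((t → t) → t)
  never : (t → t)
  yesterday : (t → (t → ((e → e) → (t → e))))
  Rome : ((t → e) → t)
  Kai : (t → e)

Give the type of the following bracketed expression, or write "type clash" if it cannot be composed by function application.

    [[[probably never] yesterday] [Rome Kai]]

[probably never]: functor probably : ((t → t) → t), argument never : (t → t); result t.
[[probably never] yesterday]: functor yesterday : (t → (t → ((e → e) → (t → e)))), argument [probably never] : t; result (t → ((e → e) → (t → e))).
[Rome Kai]: functor Rome : ((t → e) → t), argument Kai : (t → e); result t.
[[[probably never] yesterday] [Rome Kai]]: functor [[probably never] yesterday] : (t → ((e → e) → (t → e))), argument [Rome Kai] : t; result ((e → e) → (t → e)).

((e → e) → (t → e))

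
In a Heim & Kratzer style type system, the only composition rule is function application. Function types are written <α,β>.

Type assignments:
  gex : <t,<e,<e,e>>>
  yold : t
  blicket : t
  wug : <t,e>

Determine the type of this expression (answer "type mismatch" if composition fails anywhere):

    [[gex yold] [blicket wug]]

<e,e>

[gex yold]: gex is <t,<e,<e,e>>>, yold is t; result <e,<e,e>>.
[blicket wug]: wug is <t,e>, blicket is t; result e.
[[gex yold] [blicket wug]]: [gex yold] is <e,<e,e>>, [blicket wug] is e; result <e,e>.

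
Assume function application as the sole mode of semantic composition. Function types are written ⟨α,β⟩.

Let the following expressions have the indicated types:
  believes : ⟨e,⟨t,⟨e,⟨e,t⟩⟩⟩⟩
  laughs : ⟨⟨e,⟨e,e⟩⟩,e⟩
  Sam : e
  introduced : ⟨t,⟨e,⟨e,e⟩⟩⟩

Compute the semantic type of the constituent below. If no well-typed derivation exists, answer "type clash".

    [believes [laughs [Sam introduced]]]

type clash

At [Sam introduced]: neither e nor ⟨t,⟨e,⟨e,e⟩⟩⟩ can take the other as argument; the node is ill-typed.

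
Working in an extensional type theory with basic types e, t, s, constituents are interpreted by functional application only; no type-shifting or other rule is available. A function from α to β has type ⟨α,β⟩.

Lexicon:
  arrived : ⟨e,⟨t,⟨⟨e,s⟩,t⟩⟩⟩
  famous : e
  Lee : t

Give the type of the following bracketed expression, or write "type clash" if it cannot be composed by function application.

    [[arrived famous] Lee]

At [arrived famous], arrived : ⟨e,⟨t,⟨⟨e,s⟩,t⟩⟩⟩ takes famous : e, giving ⟨t,⟨⟨e,s⟩,t⟩⟩.
At [[arrived famous] Lee], [arrived famous] : ⟨t,⟨⟨e,s⟩,t⟩⟩ takes Lee : t, giving ⟨⟨e,s⟩,t⟩.

⟨⟨e,s⟩,t⟩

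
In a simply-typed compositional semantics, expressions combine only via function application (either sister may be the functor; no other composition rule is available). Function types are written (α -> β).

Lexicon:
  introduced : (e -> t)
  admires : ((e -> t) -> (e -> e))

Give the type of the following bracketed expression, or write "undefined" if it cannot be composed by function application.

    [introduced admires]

(e -> e)

[introduced admires]: ((e -> t) -> (e -> e)) applied to (e -> t) yields (e -> e).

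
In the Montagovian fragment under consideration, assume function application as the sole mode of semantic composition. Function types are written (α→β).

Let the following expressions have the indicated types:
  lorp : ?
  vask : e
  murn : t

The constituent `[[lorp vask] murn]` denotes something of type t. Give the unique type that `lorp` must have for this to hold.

(e→(t→t))

[[lorp vask] murn] must have type t. The sister murn has type t; that is not a function onto t, so [lorp vask] must be the functor, of type (t→t).
[lorp vask] must have type (t→t). The sister vask has type e; that is not a function onto (t→t), so lorp must be the functor, of type (e→(t→t)).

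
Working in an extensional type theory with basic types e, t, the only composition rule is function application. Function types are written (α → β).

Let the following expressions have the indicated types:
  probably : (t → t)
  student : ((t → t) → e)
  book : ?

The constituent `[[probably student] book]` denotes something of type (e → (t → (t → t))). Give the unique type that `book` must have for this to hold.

[[probably student] book] must have type (e → (t → (t → t))). The sister [probably student] has type e; that is not a function onto (e → (t → (t → t))), so book must be the functor, of type (e → (e → (t → (t → t)))).

(e → (e → (t → (t → t))))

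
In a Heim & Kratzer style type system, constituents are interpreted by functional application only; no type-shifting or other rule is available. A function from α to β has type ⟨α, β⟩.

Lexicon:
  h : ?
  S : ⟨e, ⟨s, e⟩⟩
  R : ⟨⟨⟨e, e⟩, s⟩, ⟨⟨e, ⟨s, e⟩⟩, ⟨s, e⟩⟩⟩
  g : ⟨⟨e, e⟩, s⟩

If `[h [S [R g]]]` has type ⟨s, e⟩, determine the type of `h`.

At [h [S [R g]]] (required: ⟨s, e⟩): [S [R g]] is ⟨s, e⟩, which is not a function with range ⟨s, e⟩; hence h is the functor — type ⟨⟨s, e⟩, ⟨s, e⟩⟩.

⟨⟨s, e⟩, ⟨s, e⟩⟩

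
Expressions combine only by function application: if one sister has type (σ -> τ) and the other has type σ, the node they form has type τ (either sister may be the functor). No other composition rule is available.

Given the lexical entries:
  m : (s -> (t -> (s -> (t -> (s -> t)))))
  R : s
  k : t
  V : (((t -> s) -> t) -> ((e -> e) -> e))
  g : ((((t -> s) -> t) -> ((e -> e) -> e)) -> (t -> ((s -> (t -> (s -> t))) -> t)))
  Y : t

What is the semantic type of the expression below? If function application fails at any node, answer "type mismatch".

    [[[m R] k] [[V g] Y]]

t

[m R]: m is (s -> (t -> (s -> (t -> (s -> t))))), R is s; result (t -> (s -> (t -> (s -> t)))).
[[m R] k]: [m R] is (t -> (s -> (t -> (s -> t)))), k is t; result (s -> (t -> (s -> t))).
[V g]: g is ((((t -> s) -> t) -> ((e -> e) -> e)) -> (t -> ((s -> (t -> (s -> t))) -> t))), V is (((t -> s) -> t) -> ((e -> e) -> e)); result (t -> ((s -> (t -> (s -> t))) -> t)).
[[V g] Y]: [V g] is (t -> ((s -> (t -> (s -> t))) -> t)), Y is t; result ((s -> (t -> (s -> t))) -> t).
[[[m R] k] [[V g] Y]]: [[V g] Y] is ((s -> (t -> (s -> t))) -> t), [[m R] k] is (s -> (t -> (s -> t))); result t.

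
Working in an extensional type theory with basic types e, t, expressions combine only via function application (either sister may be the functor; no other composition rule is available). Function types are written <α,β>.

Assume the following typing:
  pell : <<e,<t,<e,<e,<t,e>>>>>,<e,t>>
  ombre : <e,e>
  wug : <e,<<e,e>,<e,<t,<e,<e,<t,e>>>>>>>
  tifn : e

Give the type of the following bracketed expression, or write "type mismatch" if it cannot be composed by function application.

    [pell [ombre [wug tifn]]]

[wug tifn]: functor wug : <e,<<e,e>,<e,<t,<e,<e,<t,e>>>>>>>, argument tifn : e; result <<e,e>,<e,<t,<e,<e,<t,e>>>>>>.
[ombre [wug tifn]]: functor [wug tifn] : <<e,e>,<e,<t,<e,<e,<t,e>>>>>>, argument ombre : <e,e>; result <e,<t,<e,<e,<t,e>>>>>.
[pell [ombre [wug tifn]]]: functor pell : <<e,<t,<e,<e,<t,e>>>>>,<e,t>>, argument [ombre [wug tifn]] : <e,<t,<e,<e,<t,e>>>>>; result <e,t>.

<e,t>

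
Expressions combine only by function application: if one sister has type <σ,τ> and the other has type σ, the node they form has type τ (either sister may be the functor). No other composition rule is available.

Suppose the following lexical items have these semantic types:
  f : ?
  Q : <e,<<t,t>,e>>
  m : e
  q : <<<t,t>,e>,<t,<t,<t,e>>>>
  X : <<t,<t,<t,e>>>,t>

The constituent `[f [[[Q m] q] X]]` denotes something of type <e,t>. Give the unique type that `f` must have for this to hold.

[f [[[Q m] q] X]] must have type <e,t>. The sister [[[Q m] q] X] has type t; that is not a function onto <e,t>, so f must be the functor, of type <t,<e,t>>.

<t,<e,t>>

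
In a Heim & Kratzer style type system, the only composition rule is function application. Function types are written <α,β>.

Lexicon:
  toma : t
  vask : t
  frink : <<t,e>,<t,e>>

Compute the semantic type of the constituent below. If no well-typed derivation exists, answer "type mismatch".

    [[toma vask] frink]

[toma vask]: t with t — neither is a function whose domain matches the other; composition fails here.

type mismatch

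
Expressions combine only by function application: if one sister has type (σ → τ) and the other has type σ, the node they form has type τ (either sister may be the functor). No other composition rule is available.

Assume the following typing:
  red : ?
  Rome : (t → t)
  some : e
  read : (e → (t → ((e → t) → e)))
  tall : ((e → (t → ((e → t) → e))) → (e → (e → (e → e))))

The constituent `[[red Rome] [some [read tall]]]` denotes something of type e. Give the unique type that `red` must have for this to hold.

[[red Rome] [some [read tall]]] must have type e. The sister [some [read tall]] has type (e → (e → e)); that is not a function onto e, so [red Rome] must be the functor, of type ((e → (e → e)) → e).
[red Rome] must have type ((e → (e → e)) → e). The sister Rome has type (t → t); that is not a function onto ((e → (e → e)) → e), so red must be the functor, of type ((t → t) → ((e → (e → e)) → e)).

((t → t) → ((e → (e → e)) → e))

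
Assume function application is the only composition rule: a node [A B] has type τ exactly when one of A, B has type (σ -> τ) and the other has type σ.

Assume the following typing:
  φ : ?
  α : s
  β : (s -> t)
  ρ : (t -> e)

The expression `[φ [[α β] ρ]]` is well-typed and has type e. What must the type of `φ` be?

(e -> e)

[φ [[α β] ρ]] must have type e. The sister [[α β] ρ] has type e; that is not a function onto e, so φ must be the functor, of type (e -> e).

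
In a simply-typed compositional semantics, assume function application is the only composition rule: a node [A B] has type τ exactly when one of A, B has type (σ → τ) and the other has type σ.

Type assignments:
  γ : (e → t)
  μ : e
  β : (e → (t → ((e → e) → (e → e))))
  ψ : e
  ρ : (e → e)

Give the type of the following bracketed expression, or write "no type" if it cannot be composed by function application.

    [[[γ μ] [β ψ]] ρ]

[γ μ] — γ of type (e → t) combines with μ of type e: type t.
[β ψ] — β of type (e → (t → ((e → e) → (e → e)))) combines with ψ of type e: type (t → ((e → e) → (e → e))).
[[γ μ] [β ψ]] — [β ψ] of type (t → ((e → e) → (e → e))) combines with [γ μ] of type t: type ((e → e) → (e → e)).
[[[γ μ] [β ψ]] ρ] — [[γ μ] [β ψ]] of type ((e → e) → (e → e)) combines with ρ of type (e → e): type (e → e).

(e → e)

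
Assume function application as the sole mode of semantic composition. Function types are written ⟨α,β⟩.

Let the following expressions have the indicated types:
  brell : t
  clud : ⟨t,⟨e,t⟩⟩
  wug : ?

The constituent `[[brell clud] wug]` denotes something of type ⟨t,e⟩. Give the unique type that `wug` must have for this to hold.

[[brell clud] wug] is required to be ⟨t,e⟩. [brell clud] : ⟨e,t⟩ cannot yield ⟨t,e⟩ as functor, so wug : ⟨⟨e,t⟩,⟨t,e⟩⟩.

⟨⟨e,t⟩,⟨t,e⟩⟩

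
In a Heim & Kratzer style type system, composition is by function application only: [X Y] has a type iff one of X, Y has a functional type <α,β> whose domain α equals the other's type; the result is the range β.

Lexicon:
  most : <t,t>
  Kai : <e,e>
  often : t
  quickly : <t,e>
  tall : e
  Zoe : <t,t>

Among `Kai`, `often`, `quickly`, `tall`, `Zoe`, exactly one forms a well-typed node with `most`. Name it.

Kai : <e,e> — most needs t; Kai needs e; neither fits.
often — combines: most : <t,t> takes often : t as argument, giving t.
quickly : <t,e> — most needs t; quickly needs t; neither fits.
tall : e — most needs t; tall needs nothing (atomic); neither fits.
Zoe : <t,t> — most needs t; Zoe needs t; neither fits.

often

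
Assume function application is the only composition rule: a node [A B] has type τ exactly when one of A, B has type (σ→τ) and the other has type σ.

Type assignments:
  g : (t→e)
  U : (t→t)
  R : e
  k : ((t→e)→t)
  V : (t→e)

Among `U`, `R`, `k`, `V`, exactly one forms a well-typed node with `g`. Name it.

U : (t→t) — no; g wants t, and U wants t.
R : e — no; g wants t, and R wants nothing (atomic).
k — combines: k : ((t→e)→t) takes g : (t→e) as argument, giving t.
V : (t→e) — no; g wants t, and V wants t.

k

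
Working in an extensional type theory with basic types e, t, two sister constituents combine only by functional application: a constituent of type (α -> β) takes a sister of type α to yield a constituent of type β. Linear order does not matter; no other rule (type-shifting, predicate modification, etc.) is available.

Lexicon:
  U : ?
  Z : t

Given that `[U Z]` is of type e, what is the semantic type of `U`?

[U Z] is required to be e. Z : t cannot yield e as functor, so U : (t -> e).

(t -> e)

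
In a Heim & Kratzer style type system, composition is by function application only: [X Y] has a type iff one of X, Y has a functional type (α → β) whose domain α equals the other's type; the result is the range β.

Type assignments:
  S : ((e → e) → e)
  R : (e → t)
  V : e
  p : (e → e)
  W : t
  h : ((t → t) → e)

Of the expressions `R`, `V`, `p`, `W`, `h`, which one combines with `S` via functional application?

R : (e → t) — no; S wants (e → e), and R wants e.
V : e — no; S wants (e → e), and V wants nothing (atomic).
p — combines: S : ((e → e) → e) takes p : (e → e) as argument, giving e.
W : t — no; S wants (e → e), and W wants nothing (atomic).
h : ((t → t) → e) — no; S wants (e → e), and h wants (t → t).

p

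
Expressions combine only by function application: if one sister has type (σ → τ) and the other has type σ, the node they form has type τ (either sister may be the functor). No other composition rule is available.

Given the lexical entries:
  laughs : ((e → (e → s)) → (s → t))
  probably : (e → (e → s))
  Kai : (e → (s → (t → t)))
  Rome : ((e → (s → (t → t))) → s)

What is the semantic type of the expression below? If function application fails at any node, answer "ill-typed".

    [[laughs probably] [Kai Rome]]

[laughs probably]: laughs is ((e → (e → s)) → (s → t)), probably is (e → (e → s)); result (s → t).
[Kai Rome]: Rome is ((e → (s → (t → t))) → s), Kai is (e → (s → (t → t))); result s.
[[laughs probably] [Kai Rome]]: [laughs probably] is (s → t), [Kai Rome] is s; result t.

t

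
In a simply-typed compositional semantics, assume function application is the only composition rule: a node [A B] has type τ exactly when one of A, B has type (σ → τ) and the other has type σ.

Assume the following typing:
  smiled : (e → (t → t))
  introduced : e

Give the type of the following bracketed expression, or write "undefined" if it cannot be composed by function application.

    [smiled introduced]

(t → t)

At [smiled introduced], smiled : (e → (t → t)) takes introduced : e, giving (t → t).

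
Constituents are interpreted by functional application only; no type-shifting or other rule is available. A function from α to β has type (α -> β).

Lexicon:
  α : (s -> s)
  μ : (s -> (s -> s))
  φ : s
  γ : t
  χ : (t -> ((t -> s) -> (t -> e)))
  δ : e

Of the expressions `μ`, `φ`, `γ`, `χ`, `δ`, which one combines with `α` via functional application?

μ : (s -> (s -> s)) — does not combine with α.
φ — combines: α : (s -> s) takes φ : s as argument, giving s.
γ : t — does not combine with α.
χ : (t -> ((t -> s) -> (t -> e))) — does not combine with α.
δ : e — does not combine with α.

φ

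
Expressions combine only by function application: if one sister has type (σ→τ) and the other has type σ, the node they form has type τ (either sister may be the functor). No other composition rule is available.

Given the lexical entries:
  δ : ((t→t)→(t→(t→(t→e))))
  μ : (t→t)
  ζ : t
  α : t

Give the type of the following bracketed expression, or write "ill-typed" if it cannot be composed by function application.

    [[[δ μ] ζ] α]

[δ μ] — δ of type ((t→t)→(t→(t→(t→e)))) combines with μ of type (t→t): type (t→(t→(t→e))).
[[δ μ] ζ] — [δ μ] of type (t→(t→(t→e))) combines with ζ of type t: type (t→(t→e)).
[[[δ μ] ζ] α] — [[δ μ] ζ] of type (t→(t→e)) combines with α of type t: type (t→e).

(t→e)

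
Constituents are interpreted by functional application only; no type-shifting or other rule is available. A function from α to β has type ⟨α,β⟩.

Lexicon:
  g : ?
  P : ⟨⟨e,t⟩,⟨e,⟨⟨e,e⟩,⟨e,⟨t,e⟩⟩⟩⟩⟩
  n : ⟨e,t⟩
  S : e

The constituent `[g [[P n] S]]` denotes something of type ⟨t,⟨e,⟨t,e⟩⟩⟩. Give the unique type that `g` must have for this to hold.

⟨⟨⟨e,e⟩,⟨e,⟨t,e⟩⟩⟩,⟨t,⟨e,⟨t,e⟩⟩⟩⟩

For [g [[P n] S]] to have type ⟨t,⟨e,⟨t,e⟩⟩⟩ with [[P n] S] of type ⟨⟨e,e⟩,⟨e,⟨t,e⟩⟩⟩, g must be the function: g : ⟨⟨⟨e,e⟩,⟨e,⟨t,e⟩⟩⟩,⟨t,⟨e,⟨t,e⟩⟩⟩⟩.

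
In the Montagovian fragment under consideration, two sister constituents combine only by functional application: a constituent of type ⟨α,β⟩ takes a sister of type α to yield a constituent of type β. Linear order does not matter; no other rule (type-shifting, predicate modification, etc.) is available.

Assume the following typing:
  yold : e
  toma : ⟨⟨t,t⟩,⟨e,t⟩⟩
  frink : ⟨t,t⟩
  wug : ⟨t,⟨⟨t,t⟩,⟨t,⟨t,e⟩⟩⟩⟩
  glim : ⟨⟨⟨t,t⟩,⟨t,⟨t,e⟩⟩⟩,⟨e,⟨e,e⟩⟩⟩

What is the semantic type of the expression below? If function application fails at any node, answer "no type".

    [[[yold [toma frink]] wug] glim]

⟨e,⟨e,e⟩⟩

[toma frink] — toma of type ⟨⟨t,t⟩,⟨e,t⟩⟩ combines with frink of type ⟨t,t⟩: type ⟨e,t⟩.
[yold [toma frink]] — [toma frink] of type ⟨e,t⟩ combines with yold of type e: type t.
[[yold [toma frink]] wug] — wug of type ⟨t,⟨⟨t,t⟩,⟨t,⟨t,e⟩⟩⟩⟩ combines with [yold [toma frink]] of type t: type ⟨⟨t,t⟩,⟨t,⟨t,e⟩⟩⟩.
[[[yold [toma frink]] wug] glim] — glim of type ⟨⟨⟨t,t⟩,⟨t,⟨t,e⟩⟩⟩,⟨e,⟨e,e⟩⟩⟩ combines with [[yold [toma frink]] wug] of type ⟨⟨t,t⟩,⟨t,⟨t,e⟩⟩⟩: type ⟨e,⟨e,e⟩⟩.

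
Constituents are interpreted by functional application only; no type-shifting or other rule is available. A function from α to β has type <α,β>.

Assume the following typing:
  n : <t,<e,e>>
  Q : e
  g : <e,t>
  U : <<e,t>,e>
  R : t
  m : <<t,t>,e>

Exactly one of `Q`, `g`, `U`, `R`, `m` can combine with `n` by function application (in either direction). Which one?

Q : e — neither side's domain matches the other.
g : <e,t> — neither side's domain matches the other.
U : <<e,t>,e> — neither side's domain matches the other.
R — combines: n : <t,<e,e>> takes R : t as argument, giving <e,e>.
m : <<t,t>,e> — neither side's domain matches the other.

R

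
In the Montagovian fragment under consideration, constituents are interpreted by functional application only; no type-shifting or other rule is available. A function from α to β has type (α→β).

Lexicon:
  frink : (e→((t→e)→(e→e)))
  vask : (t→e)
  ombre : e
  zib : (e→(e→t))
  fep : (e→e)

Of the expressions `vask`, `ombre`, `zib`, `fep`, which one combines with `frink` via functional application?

ombre

vask : (t→e) — frink needs e; vask needs t; neither fits.
ombre — combines: frink : (e→((t→e)→(e→e))) takes ombre : e as argument, giving ((t→e)→(e→e)).
zib : (e→(e→t)) — frink needs e; zib needs e; neither fits.
fep : (e→e) — frink needs e; fep needs e; neither fits.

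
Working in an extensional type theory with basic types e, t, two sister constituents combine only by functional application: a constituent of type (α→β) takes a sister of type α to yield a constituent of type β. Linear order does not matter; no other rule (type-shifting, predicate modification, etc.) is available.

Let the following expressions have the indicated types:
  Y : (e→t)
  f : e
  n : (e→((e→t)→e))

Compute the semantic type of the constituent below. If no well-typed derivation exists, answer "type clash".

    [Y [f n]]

[f n] — n of type (e→((e→t)→e)) combines with f of type e: type ((e→t)→e).
[Y [f n]] — [f n] of type ((e→t)→e) combines with Y of type (e→t): type e.

e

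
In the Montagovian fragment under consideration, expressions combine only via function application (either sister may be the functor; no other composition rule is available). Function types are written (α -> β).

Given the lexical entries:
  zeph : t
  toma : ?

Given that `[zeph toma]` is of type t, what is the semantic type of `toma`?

(t -> t)

For [zeph toma] to have type t with zeph of type t, toma must be the function: toma : (t -> t).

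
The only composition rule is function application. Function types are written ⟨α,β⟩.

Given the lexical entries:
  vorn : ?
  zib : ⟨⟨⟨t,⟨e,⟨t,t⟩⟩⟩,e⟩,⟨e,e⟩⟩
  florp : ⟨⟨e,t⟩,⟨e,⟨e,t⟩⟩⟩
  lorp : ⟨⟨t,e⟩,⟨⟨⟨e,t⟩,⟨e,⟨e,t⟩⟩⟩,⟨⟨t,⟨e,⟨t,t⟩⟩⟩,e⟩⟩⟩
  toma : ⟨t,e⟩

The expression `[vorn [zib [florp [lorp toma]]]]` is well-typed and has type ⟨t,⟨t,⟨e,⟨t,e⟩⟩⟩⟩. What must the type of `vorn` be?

⟨⟨e,e⟩,⟨t,⟨t,⟨e,⟨t,e⟩⟩⟩⟩⟩

For [vorn [zib [florp [lorp toma]]]] to have type ⟨t,⟨t,⟨e,⟨t,e⟩⟩⟩⟩ with [zib [florp [lorp toma]]] of type ⟨e,e⟩, vorn must be the function: vorn : ⟨⟨e,e⟩,⟨t,⟨t,⟨e,⟨t,e⟩⟩⟩⟩⟩.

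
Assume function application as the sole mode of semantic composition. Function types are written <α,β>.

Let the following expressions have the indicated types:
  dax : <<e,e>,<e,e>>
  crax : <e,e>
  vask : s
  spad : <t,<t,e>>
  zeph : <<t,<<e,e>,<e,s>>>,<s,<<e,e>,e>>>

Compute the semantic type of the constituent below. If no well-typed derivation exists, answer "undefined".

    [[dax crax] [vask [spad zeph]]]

undefined

[dax crax]: dax is <<e,e>,<e,e>>, crax is <e,e>; result <e,e>.
[spad zeph]: <t,<t,e>> with <<t,<<e,e>,<e,s>>>,<s,<<e,e>,e>>> — neither is a function whose domain matches the other; composition fails here.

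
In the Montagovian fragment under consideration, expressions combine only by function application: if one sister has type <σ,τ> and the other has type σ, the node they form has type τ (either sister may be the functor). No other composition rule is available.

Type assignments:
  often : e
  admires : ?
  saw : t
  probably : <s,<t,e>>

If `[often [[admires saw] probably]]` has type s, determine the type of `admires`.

<t,<<s,<t,e>>,<e,s>>>

For [often [[admires saw] probably]] to have type s with often of type e, [[admires saw] probably] must be the function: [[admires saw] probably] : <e,s>.
For [[admires saw] probably] to have type <e,s> with probably of type <s,<t,e>>, [admires saw] must be the function: [admires saw] : <<s,<t,e>>,<e,s>>.
For [admires saw] to have type <<s,<t,e>>,<e,s>> with saw of type t, admires must be the function: admires : <t,<<s,<t,e>>,<e,s>>>.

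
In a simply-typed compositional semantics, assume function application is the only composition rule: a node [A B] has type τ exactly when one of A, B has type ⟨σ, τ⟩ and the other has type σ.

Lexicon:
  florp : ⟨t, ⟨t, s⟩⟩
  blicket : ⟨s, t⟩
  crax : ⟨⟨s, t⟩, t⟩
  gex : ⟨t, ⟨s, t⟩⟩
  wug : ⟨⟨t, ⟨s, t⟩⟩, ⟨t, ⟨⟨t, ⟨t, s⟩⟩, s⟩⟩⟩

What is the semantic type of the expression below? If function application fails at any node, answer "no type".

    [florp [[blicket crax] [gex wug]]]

s

At [blicket crax], crax : ⟨⟨s, t⟩, t⟩ takes blicket : ⟨s, t⟩, giving t.
At [gex wug], wug : ⟨⟨t, ⟨s, t⟩⟩, ⟨t, ⟨⟨t, ⟨t, s⟩⟩, s⟩⟩⟩ takes gex : ⟨t, ⟨s, t⟩⟩, giving ⟨t, ⟨⟨t, ⟨t, s⟩⟩, s⟩⟩.
At [[blicket crax] [gex wug]], [gex wug] : ⟨t, ⟨⟨t, ⟨t, s⟩⟩, s⟩⟩ takes [blicket crax] : t, giving ⟨⟨t, ⟨t, s⟩⟩, s⟩.
At [florp [[blicket crax] [gex wug]]], [[blicket crax] [gex wug]] : ⟨⟨t, ⟨t, s⟩⟩, s⟩ takes florp : ⟨t, ⟨t, s⟩⟩, giving s.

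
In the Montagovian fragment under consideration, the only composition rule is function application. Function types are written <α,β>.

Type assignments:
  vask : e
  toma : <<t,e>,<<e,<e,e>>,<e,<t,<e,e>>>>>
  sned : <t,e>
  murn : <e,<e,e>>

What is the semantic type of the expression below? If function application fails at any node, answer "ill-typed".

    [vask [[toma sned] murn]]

<t,<e,e>>

[toma sned]: toma is <<t,e>,<<e,<e,e>>,<e,<t,<e,e>>>>>, sned is <t,e>; result <<e,<e,e>>,<e,<t,<e,e>>>>.
[[toma sned] murn]: [toma sned] is <<e,<e,e>>,<e,<t,<e,e>>>>, murn is <e,<e,e>>; result <e,<t,<e,e>>>.
[vask [[toma sned] murn]]: [[toma sned] murn] is <e,<t,<e,e>>>, vask is e; result <t,<e,e>>.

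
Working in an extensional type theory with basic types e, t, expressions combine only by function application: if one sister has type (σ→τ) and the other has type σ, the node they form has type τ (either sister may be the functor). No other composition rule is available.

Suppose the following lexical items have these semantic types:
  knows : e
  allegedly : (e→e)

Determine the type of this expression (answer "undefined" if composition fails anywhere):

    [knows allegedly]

[knows allegedly] — allegedly of type (e→e) combines with knows of type e: type e.

e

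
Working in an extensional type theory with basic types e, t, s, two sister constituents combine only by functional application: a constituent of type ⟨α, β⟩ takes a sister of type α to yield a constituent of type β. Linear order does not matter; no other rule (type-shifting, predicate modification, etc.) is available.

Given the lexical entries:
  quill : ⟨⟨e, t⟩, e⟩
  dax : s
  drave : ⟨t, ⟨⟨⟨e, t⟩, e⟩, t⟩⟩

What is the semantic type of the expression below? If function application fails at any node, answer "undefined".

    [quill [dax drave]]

undefined

[dax drave]: s with ⟨t, ⟨⟨⟨e, t⟩, e⟩, t⟩⟩ — neither is a function whose domain matches the other; composition fails here.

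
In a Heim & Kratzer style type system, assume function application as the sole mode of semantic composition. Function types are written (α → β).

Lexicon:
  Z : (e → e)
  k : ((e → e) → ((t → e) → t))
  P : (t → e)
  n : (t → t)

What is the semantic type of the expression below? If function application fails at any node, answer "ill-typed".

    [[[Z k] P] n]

[Z k]: functor k : ((e → e) → ((t → e) → t)), argument Z : (e → e); result ((t → e) → t).
[[Z k] P]: functor [Z k] : ((t → e) → t), argument P : (t → e); result t.
[[[Z k] P] n]: functor n : (t → t), argument [[Z k] P] : t; result t.

t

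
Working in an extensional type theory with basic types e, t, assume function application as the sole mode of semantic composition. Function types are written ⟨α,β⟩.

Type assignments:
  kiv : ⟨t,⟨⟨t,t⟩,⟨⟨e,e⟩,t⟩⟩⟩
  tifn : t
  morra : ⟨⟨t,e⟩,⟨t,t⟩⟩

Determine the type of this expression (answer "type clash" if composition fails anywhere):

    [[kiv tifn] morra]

[kiv tifn] — kiv of type ⟨t,⟨⟨t,t⟩,⟨⟨e,e⟩,t⟩⟩⟩ combines with tifn of type t: type ⟨⟨t,t⟩,⟨⟨e,e⟩,t⟩⟩.
At [[kiv tifn] morra]: neither ⟨⟨t,t⟩,⟨⟨e,e⟩,t⟩⟩ nor ⟨⟨t,e⟩,⟨t,t⟩⟩ can take the other as argument; the node is ill-typed.

type clash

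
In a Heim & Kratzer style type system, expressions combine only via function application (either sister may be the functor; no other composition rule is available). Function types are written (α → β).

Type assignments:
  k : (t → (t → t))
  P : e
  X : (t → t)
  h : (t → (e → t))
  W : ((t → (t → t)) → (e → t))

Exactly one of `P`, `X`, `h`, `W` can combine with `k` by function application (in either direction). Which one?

W

P : e — no; k wants t, and P wants nothing (atomic).
X : (t → t) — no; k wants t, and X wants t.
h : (t → (e → t)) — no; k wants t, and h wants t.
W — combines: W : ((t → (t → t)) → (e → t)) takes k : (t → (t → t)) as argument, giving (e → t).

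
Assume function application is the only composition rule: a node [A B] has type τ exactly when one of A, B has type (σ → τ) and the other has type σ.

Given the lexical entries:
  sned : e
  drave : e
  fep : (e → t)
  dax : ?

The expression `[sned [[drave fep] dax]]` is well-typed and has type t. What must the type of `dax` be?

(t → (e → t))

[sned [[drave fep] dax]] must have type t. The sister sned has type e; that is not a function onto t, so [[drave fep] dax] must be the functor, of type (e → t).
[[drave fep] dax] must have type (e → t). The sister [drave fep] has type t; that is not a function onto (e → t), so dax must be the functor, of type (t → (e → t)).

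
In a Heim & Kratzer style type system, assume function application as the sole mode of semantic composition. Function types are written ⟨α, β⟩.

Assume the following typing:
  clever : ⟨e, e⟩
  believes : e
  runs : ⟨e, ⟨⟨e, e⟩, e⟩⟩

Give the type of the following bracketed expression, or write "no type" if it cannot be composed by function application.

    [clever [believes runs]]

[believes runs]: ⟨e, ⟨⟨e, e⟩, e⟩⟩ applied to e yields ⟨⟨e, e⟩, e⟩.
[clever [believes runs]]: ⟨⟨e, e⟩, e⟩ applied to ⟨e, e⟩ yields e.

e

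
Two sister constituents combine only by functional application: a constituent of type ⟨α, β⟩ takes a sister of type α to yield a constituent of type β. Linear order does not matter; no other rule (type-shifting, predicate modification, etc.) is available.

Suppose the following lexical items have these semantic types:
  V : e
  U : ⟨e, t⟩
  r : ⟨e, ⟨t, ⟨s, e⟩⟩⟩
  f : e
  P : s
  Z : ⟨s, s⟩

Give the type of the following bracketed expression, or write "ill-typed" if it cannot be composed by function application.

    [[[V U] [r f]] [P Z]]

e

[V U] — U of type ⟨e, t⟩ combines with V of type e: type t.
[r f] — r of type ⟨e, ⟨t, ⟨s, e⟩⟩⟩ combines with f of type e: type ⟨t, ⟨s, e⟩⟩.
[[V U] [r f]] — [r f] of type ⟨t, ⟨s, e⟩⟩ combines with [V U] of type t: type ⟨s, e⟩.
[P Z] — Z of type ⟨s, s⟩ combines with P of type s: type s.
[[[V U] [r f]] [P Z]] — [[V U] [r f]] of type ⟨s, e⟩ combines with [P Z] of type s: type e.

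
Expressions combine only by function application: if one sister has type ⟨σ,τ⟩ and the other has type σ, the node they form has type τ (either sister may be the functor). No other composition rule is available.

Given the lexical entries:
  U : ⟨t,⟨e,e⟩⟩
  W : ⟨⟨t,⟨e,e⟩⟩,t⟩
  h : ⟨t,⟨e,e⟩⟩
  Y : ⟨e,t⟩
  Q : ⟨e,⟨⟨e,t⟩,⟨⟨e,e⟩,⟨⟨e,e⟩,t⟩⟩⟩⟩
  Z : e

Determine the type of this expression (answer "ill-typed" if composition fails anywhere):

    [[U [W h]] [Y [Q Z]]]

[W h]: W is ⟨⟨t,⟨e,e⟩⟩,t⟩, h is ⟨t,⟨e,e⟩⟩; result t.
[U [W h]]: U is ⟨t,⟨e,e⟩⟩, [W h] is t; result ⟨e,e⟩.
[Q Z]: Q is ⟨e,⟨⟨e,t⟩,⟨⟨e,e⟩,⟨⟨e,e⟩,t⟩⟩⟩⟩, Z is e; result ⟨⟨e,t⟩,⟨⟨e,e⟩,⟨⟨e,e⟩,t⟩⟩⟩.
[Y [Q Z]]: [Q Z] is ⟨⟨e,t⟩,⟨⟨e,e⟩,⟨⟨e,e⟩,t⟩⟩⟩, Y is ⟨e,t⟩; result ⟨⟨e,e⟩,⟨⟨e,e⟩,t⟩⟩.
[[U [W h]] [Y [Q Z]]]: [Y [Q Z]] is ⟨⟨e,e⟩,⟨⟨e,e⟩,t⟩⟩, [U [W h]] is ⟨e,e⟩; result ⟨⟨e,e⟩,t⟩.

⟨⟨e,e⟩,t⟩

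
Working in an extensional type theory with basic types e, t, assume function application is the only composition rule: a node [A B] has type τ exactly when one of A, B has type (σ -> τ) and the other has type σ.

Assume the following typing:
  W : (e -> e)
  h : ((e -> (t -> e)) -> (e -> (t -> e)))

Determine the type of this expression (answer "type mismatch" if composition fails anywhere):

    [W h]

type mismatch

[W h]: (e -> e) with ((e -> (t -> e)) -> (e -> (t -> e))) — neither is a function whose domain matches the other; composition fails here.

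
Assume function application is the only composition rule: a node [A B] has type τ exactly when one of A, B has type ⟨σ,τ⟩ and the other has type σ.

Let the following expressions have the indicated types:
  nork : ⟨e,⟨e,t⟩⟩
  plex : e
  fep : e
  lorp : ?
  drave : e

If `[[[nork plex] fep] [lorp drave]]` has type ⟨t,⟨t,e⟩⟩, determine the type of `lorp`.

⟨e,⟨t,⟨t,⟨t,e⟩⟩⟩⟩

For [[[nork plex] fep] [lorp drave]] to have type ⟨t,⟨t,e⟩⟩ with [[nork plex] fep] of type t, [lorp drave] must be the function: [lorp drave] : ⟨t,⟨t,⟨t,e⟩⟩⟩.
For [lorp drave] to have type ⟨t,⟨t,⟨t,e⟩⟩⟩ with drave of type e, lorp must be the function: lorp : ⟨e,⟨t,⟨t,⟨t,e⟩⟩⟩⟩.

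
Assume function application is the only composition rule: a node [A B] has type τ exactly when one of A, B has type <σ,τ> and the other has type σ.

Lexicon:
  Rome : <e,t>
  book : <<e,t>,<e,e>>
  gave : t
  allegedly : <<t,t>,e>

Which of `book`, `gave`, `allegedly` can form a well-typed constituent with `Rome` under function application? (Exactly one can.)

book

book — combines: book : <<e,t>,<e,e>> takes Rome : <e,t> as argument, giving <e,e>.
gave : t — does not combine with Rome.
allegedly : <<t,t>,e> — does not combine with Rome.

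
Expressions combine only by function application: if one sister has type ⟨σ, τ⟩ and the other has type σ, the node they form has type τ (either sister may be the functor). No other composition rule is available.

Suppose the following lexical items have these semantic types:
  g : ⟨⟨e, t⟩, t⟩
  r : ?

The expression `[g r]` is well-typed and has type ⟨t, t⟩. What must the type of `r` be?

For [g r] to have type ⟨t, t⟩ with g of type ⟨⟨e, t⟩, t⟩, r must be the function: r : ⟨⟨⟨e, t⟩, t⟩, ⟨t, t⟩⟩.

⟨⟨⟨e, t⟩, t⟩, ⟨t, t⟩⟩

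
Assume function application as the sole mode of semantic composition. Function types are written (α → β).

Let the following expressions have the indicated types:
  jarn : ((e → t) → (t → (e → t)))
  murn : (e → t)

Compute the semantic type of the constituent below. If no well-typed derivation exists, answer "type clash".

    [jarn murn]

[jarn murn]: ((e → t) → (t → (e → t))) applied to (e → t) yields (t → (e → t)).

(t → (e → t))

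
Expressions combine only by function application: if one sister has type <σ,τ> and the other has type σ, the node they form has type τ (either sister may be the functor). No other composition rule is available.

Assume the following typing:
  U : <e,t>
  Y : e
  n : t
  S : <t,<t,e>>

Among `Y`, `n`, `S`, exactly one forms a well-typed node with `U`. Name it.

Y

Y — combines: U : <e,t> takes Y : e as argument, giving t.
n : t — does not combine with U.
S : <t,<t,e>> — does not combine with U.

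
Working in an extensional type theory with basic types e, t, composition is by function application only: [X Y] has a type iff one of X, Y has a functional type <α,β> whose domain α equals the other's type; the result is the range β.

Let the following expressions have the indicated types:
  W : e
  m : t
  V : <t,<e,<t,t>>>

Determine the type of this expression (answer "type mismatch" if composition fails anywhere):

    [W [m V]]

[m V]: functor V : <t,<e,<t,t>>>, argument m : t; result <e,<t,t>>.
[W [m V]]: functor [m V] : <e,<t,t>>, argument W : e; result <t,t>.

<t,t>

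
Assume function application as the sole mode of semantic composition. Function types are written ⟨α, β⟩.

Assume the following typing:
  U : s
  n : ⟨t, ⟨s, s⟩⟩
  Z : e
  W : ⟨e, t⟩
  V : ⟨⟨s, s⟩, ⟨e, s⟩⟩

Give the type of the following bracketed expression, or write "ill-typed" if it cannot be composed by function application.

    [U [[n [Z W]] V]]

ill-typed

At [Z W], W : ⟨e, t⟩ takes Z : e, giving t.
At [n [Z W]], n : ⟨t, ⟨s, s⟩⟩ takes [Z W] : t, giving ⟨s, s⟩.
At [[n [Z W]] V], V : ⟨⟨s, s⟩, ⟨e, s⟩⟩ takes [n [Z W]] : ⟨s, s⟩, giving ⟨e, s⟩.
[U [[n [Z W]] V]]: s with ⟨e, s⟩ — neither is a function whose domain matches the other; composition fails here.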